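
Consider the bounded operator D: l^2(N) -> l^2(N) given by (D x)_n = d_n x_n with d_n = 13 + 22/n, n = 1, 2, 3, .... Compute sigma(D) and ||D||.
sigma(D) = {13 + 22/n : n ≥ 1} ∪ {13}; ||D|| = 35

A bounded diagonal operator on l^2 with diagonal entries d_n has spectrum equal to the closure of {d_n : n ≥ 1}: every d_n is an eigenvalue (with eigenvector e_n), so {d_n} ⊂ sigma(D); the spectrum is closed, so its closure is too; and for lambda not in the closure, (D - lambda I) has bounded inverse (the diagonal entries 1/(d_n - lambda) are bounded). For our sequence d_n = 13 + 22/n, n = 1, 2, 3, ...:
  - {d_n} = {13 + 22/n : n ≥ 1}; the only limit point is 13
  - closure = {13 + 22/n : n ≥ 1} ∪ {13}
For the norm: a diagonal operator has ||D|| = sup_n |d_n|. Here d_n = 13 + 22/n is positive and decreasing, so sup_n |d_n| = d_1 = 13 + 22 = 35. So ||D|| = 35.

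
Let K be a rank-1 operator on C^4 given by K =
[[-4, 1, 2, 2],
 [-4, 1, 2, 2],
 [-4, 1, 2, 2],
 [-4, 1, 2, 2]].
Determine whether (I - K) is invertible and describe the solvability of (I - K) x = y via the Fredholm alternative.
(I - K) is singular (det(I - K) = 0, i.e. 1 ∈ sigma(K)). (I - K) x = y is solvable iff y ⊥ ker((I - K)^*) = span{(-4, 1, 2, 2)}, i.e. iff -4y_1 + y_2 + 2y_3 + 2y_4 = 0. When solvable, the solutions are x = y + c·(1, 1, 1, 1), c arbitrary (ker(I - K) = span{(1, 1, 1, 1)}, dimension 1).

K has rank 1, so it is an outer product K = u v^T: every row of K is a multiple of one row vector. Reading off the entries, u = (1, 1, 1, 1) and v = (-4, 1, 2, 2) (row i of K equals u_i·v^T). A rank-one matrix u v^T satisfies K u = u (v·u) and kills the (3)-dimensional subspace v^⊥, so its characteristic polynomial is lambda^3 (lambda - v·u) with v·u = tr K = 1. Hence the eigenvalues of I - K are 1 (multiplicity 3) and 1 - (1) = 0, so det(I - K) = 0. (Direct check: I - K =
[[5, -1, -2, -2],
 [4, 0, -2, -2],
 [4, -1, -1, -2],
 [4, -1, -2, -1]]
has determinant 0.) So 1 is an eigenvalue of K and (I - K) is not invertible. The finite-dimensional Fredholm alternative says: either (I - K) is invertible, or ker(I - K) ≠ {0} and then range(I - K) = ker((I - K)^*)^⊥, with dim ker(I - K) = dim ker((I - K)^*). We are in the second case, so we need both kernels. Kernel of I - K: (I - K) u = u - u (v·u) = u - u = 0, so ker(I - K) = span{u} = span{(1, 1, 1, 1)} (it is exactly 1-dimensional because rank(I - K) = 3). Kernel of the adjoint: K is real, so (I - K)^* = I - K^T = I - v u^T, and (I - v u^T) v = v - v (u·v) = 0; hence ker((I - K)^*) = span{v} = span{(-4, 1, 2, 2)}. Therefore (I - K) x = y is solvable iff <y, v> = 0, i.e. iff -4y_1 + y_2 + 2y_3 + 2y_4 = 0. When this holds, K y = u (v·y) = 0, so (I - K) y = y and x = y is a particular solution; the full solution set is the line x = y + c·u = y + c·(1, 1, 1, 1), c ∈ C.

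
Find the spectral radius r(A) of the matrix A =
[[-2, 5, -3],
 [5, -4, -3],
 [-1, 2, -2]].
r(A) ≈ 7.951

The eigenvalues of A are the roots of its characteristic polynomial. With M = A (coefficients from the trace, the sum of principal 2x2 minors, and det A):
  p(λ) = det(λ I - M) = λ^3 + 8λ^2 - 2λ - 19.
No integer candidate from the rational root theorem (±divisors of 19) is a root, so the roots are irrational. The cubic discriminant is Δ = 34925 > 0, so there are three distinct real roots. p(-8) = -3 and p(-7) = 44 have opposite signs, so a root lies in (-8, -7); Newton's method refines it to λ ≈ -7.951. p(-2) = 9 and p(-1) = -10 have opposite signs, so a root lies in (-2, -1); Newton's method refines it to λ ≈ -1.5705. p(1) = -12 and p(2) = 17 have opposite signs, so a root lies in (1, 2); Newton's method refines it to λ ≈ 1.5215. Check (Vieta): the three roots sum to -8, matching tr M = -8.
Thus the eigenvalues (to 4 decimals) are -7.951 (modulus 7.951); -1.5705 (modulus 1.5705); 1.5215 (modulus 1.5215). The spectral radius is the largest modulus: r(A) ≈ 7.951. (Cross-check: r(A) ≤ ||A||_2 ≈ 8.3902; equality holds whenever A is normal, though it can also hold for some non-normal A.)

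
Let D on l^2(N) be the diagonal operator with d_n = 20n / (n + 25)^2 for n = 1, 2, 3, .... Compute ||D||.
||D|| = 1/5 (attained at n = 25)

For D diagonal, ||D|| = sup_n |d_n|. Treat f(x) = 20x / (x + 25)^2 for real x > 0. By the quotient rule, f'(x) = 20(25 - x)/(x + 25)^3, which is positive for x < 25 and negative for x > 25. So f has a unique maximum at x = 25, and since 25 is a positive integer, the supremum over n ≥ 1 is attained at n = 25: d_25 = 20·25/(25 + 25)^2 = 20·25/2500 = 1/5. Hence ||D|| = 1/5.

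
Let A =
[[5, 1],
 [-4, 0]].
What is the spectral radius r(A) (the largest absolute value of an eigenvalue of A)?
r(A) = 4

The eigenvalues of A are the roots of its characteristic polynomial. With M = A (coefficients from the trace and determinant):
  p(λ) = det(λ I - M) = λ^2 - 5λ + 4.
For λ^2 - 5λ + 4 the discriminant is 9. It is a perfect square (3^2), so the roots are rational: λ = (5 ± 3)/2 = 4, 1.
Thus the eigenvalues (to 4 decimals) are 4 (modulus 4); 1 (modulus 1). The spectral radius is the largest modulus: r(A) = 4. (Cross-check: r(A) ≤ ||A||_2 ≈ 6.451; equality holds whenever A is normal, though it can also hold for some non-normal A.)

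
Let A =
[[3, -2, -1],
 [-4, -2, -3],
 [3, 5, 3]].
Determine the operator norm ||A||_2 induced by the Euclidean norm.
||A||_2 ≈ 8.2329 (= sqrt(largest eigenvalue of A^T A))

||A||_2 = sigma_max(A) = sqrt(lambda_max(A^T A)). Form the symmetric matrix M = A^T A =
[[34, 17, 18],
 [17, 33, 23],
 [18, 23, 19]].
Its characteristic polynomial (trace, sum of principal 2x2 minors, determinant of M give the coefficients) is
  p(λ) = det(λ I - M) = λ^3 - 86λ^2 + 1253λ - 1225.
No integer candidate from the rational root theorem (±divisors of 1225) is a root, so the roots are irrational. The cubic discriminant is Δ = 2961774081 > 0, so there are three distinct real roots. p(1) = -57 and p(2) = 945 have opposite signs, so a root lies in (1, 2); Newton's method refines it to λ ≈ 1.0528. p(17) = 135 and p(18) = -703 have opposite signs, so a root lies in (17, 18); Newton's method refines it to λ ≈ 17.1667. p(67) = -2565 and p(68) = 747 have opposite signs, so a root lies in (67, 68); Newton's method refines it to λ ≈ 67.7805. Check (Vieta): the three roots sum to 86, matching tr M = 86.
So the eigenvalues of A^T A are ≈ 1.0528, 17.1667, 67.7805 (all ≥ 0, as they must be for A^T A). The largest is λ_max ≈ 67.7805, hence ||A||_2 = sqrt(λ_max) ≈ 8.2329.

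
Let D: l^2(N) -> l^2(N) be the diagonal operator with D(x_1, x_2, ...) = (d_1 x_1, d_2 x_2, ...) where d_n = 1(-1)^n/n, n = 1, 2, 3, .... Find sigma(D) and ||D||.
sigma(D) = {1(-1)^n/n : n ≥ 1} ∪ {0}; ||D|| = 1

A bounded diagonal operator on l^2 with diagonal entries d_n has spectrum equal to the closure of {d_n : n ≥ 1}: every d_n is an eigenvalue (with eigenvector e_n), so {d_n} ⊂ sigma(D); the spectrum is closed, so its closure is too; and for lambda not in the closure, (D - lambda I) has bounded inverse (the diagonal entries 1/(d_n - lambda) are bounded). For our sequence d_n = 1(-1)^n/n, n = 1, 2, 3, ...:
  - {d_n} = {1(-1)^n/n : n ≥ 1}; the only limit point is 0
  - closure = {1(-1)^n/n : n ≥ 1} ∪ {0}
For the norm: a diagonal operator has ||D|| = sup_n |d_n|. Here |d_n| = 1/n is decreasing, so sup_n |d_n| = |d_1| = 1. So ||D|| = 1.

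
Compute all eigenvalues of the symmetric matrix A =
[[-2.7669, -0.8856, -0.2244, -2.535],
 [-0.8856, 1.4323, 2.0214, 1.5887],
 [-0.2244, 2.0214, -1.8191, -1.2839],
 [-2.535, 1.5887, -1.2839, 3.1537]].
sigma(A) ≈ {-4, -3, 2, 5}

A is real symmetric, so its spectrum consists of real eigenvalues. Expanding the characteristic polynomial of the displayed matrix gives
  det(λ I - A) = p(λ) = λ^4 + (0)λ^3 + (-27)λ^2 + (-14)λ + (120.0043).
Solving p(λ) = 0 yields eigenvalues ≈ -4, -3, 2, 5. (A is shown rounded to 4 decimals, so these recover the underlying integer eigenvalues to within that precision.)
Verification: the trace of A = 0 equals the sum of eigenvalues 0, and det(A) ≈ 120.0043 matches the eigenvalue product 120.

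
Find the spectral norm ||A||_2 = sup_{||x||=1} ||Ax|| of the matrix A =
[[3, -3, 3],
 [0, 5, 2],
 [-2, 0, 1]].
||A||_2 = sqrt((42 + sqrt(1080))/2) ≈ 6.1181 (= sqrt(largest eigenvalue of A^T A))

||A||_2 = sigma_max(A) = sqrt(lambda_max(A^T A)). Form the symmetric matrix M = A^T A =
[[13, -9, 7],
 [-9, 34, 1],
 [7, 1, 14]].
Its characteristic polynomial (trace, sum of principal 2x2 minors, determinant of M give the coefficients) is
  p(λ) = det(λ I - M) = λ^3 - 61λ^2 + 969λ - 3249.
By the rational root theorem any rational root is an integer divisor of 3249. Testing λ = 19: p(19) = 6859 - 22021 + 18411 - 3249 = 0, so λ = 19 is a root. Dividing out (λ - 19) leaves p(λ) = (λ - 19)(λ^2 - 42λ + 171). For λ^2 - 42λ + 171 the discriminant is 1080. It is nonnegative but not a perfect square, so the roots are real and irrational: λ = (42 ± sqrt(1080))/2 ≈ 37.4317, 4.5683.
So the eigenvalues of A^T A are ≈ 4.5683, 19, 37.4317 (all ≥ 0, as they must be for A^T A). The largest is λ_max = (42 + sqrt(1080))/2 ≈ 37.4317, hence ||A||_2 = sqrt(λ_max) = sqrt((42 + sqrt(1080))/2) ≈ 6.1181.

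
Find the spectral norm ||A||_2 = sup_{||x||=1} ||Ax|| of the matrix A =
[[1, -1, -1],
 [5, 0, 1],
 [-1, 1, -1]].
||A||_2 ≈ 5.3054 (= sqrt(largest eigenvalue of A^T A))

||A||_2 = sigma_max(A) = sqrt(lambda_max(A^T A)). Form the symmetric matrix M = A^T A =
[[27, -2, 5],
 [-2, 2, 0],
 [5, 0, 3]].
Its characteristic polynomial (trace, sum of principal 2x2 minors, determinant of M give the coefficients) is
  p(λ) = det(λ I - M) = λ^3 - 32λ^2 + 112λ - 100.
No integer candidate from the rational root theorem (±divisors of 100) is a root, so the roots are irrational. The cubic discriminant is Δ = 299344 > 0, so there are three distinct real roots. p(1) = -19 and p(2) = 4 have opposite signs, so a root lies in (1, 2); Newton's method refines it to λ ≈ 1.5284. p(2) = 4 and p(3) = -25 have opposite signs, so a root lies in (2, 3); Newton's method refines it to λ ≈ 2.3244. p(28) = -100 and p(29) = 625 have opposite signs, so a root lies in (28, 29); Newton's method refines it to λ ≈ 28.1471. Check (Vieta): the three roots sum to 32, matching tr M = 32.
So the eigenvalues of A^T A are ≈ 1.5284, 2.3244, 28.1471 (all ≥ 0, as they must be for A^T A). The largest is λ_max ≈ 28.1471, hence ||A||_2 = sqrt(λ_max) ≈ 5.3054.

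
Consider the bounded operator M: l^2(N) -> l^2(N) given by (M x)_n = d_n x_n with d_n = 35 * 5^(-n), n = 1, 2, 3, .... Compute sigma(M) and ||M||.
sigma(M) = {35 * 5^(-n) : n ≥ 1} ∪ {0}; ||M|| = 7

A bounded diagonal operator on l^2 with diagonal entries d_n has spectrum equal to the closure of {d_n : n ≥ 1}: every d_n is an eigenvalue (with eigenvector e_n), so {d_n} ⊂ sigma(M); the spectrum is closed, so its closure is too; and for lambda not in the closure, (M - lambda I) has bounded inverse (the diagonal entries 1/(d_n - lambda) are bounded). For our sequence d_n = 35 * 5^(-n), n = 1, 2, 3, ...:
  - {d_n} = {35 * 5^(-n) : n ≥ 1}; the only limit point is 0
  - closure = {35 * 5^(-n) : n ≥ 1} ∪ {0}
For the norm: a diagonal operator has ||M|| = sup_n |d_n|. Here d_n = 35 * 5^(-n) is positive and decreasing, so sup_n |d_n| = d_1 = 35/5 = 7. So ||M|| = 7.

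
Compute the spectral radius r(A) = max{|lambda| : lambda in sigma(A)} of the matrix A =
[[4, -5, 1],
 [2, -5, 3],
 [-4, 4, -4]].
r(A) = (3 + sqrt(89))/2 ≈ 6.217

The eigenvalues of A are the roots of its characteristic polynomial. With M = A (coefficients from the trace, the sum of principal 2x2 minors, and det A):
  p(λ) = det(λ I - M) = λ^3 + 5λ^2 - 14λ - 40.
By the rational root theorem any rational root is an integer divisor of 40. Testing λ = -2: p(-2) = -8 + 20 + 28 - 40 = 0, so λ = -2 is a root. Dividing out (λ + 2) leaves p(λ) = (λ + 2)(λ^2 + 3λ - 20). For λ^2 + 3λ - 20 the discriminant is 89. It is nonnegative but not a perfect square, so the roots are real and irrational: λ = (-3 ± sqrt(89))/2 ≈ 3.217, -6.217.
Thus the eigenvalues (to 4 decimals) are 3.217 (modulus 3.217); -6.217 (modulus 6.217); -2 (modulus 2). The spectral radius is the largest modulus: r(A) = (3 + sqrt(89))/2 ≈ 6.217. (Cross-check: r(A) ≤ ||A||_2 ≈ 10.968; equality holds whenever A is normal, though it can also hold for some non-normal A.)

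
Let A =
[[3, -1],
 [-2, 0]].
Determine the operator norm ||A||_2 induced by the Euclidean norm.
||A||_2 = sqrt((14 + sqrt(180))/2) ≈ 3.7025 (= sqrt(largest eigenvalue of A^T A))

||A||_2 = sigma_max(A) = sqrt(lambda_max(A^T A)). Form the symmetric matrix M = A^T A =
[[13, -3],
 [-3, 1]].
Its characteristic polynomial (trace, determinant of M give the coefficients) is
  p(λ) = det(λ I - M) = λ^2 - 14λ + 4.
For λ^2 - 14λ + 4 the discriminant is 180. It is nonnegative but not a perfect square, so the roots are real and irrational: λ = (14 ± sqrt(180))/2 ≈ 13.7082, 0.2918.
So the eigenvalues of A^T A are ≈ 0.2918, 13.7082 (all ≥ 0, as they must be for A^T A). The largest is λ_max = (14 + sqrt(180))/2 ≈ 13.7082, hence ||A||_2 = sqrt(λ_max) = sqrt((14 + sqrt(180))/2) ≈ 3.7025.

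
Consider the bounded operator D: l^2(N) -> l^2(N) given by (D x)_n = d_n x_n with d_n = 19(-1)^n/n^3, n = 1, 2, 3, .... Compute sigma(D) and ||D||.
sigma(D) = {19(-1)^n/n^3 : n ≥ 1} ∪ {0}; ||D|| = 19

A bounded diagonal operator on l^2 with diagonal entries d_n has spectrum equal to the closure of {d_n : n ≥ 1}: every d_n is an eigenvalue (with eigenvector e_n), so {d_n} ⊂ sigma(D); the spectrum is closed, so its closure is too; and for lambda not in the closure, (D - lambda I) has bounded inverse (the diagonal entries 1/(d_n - lambda) are bounded). For our sequence d_n = 19(-1)^n/n^3, n = 1, 2, 3, ...:
  - {d_n} = {19(-1)^n/n^3 : n ≥ 1}; the only limit point is 0
  - closure = {19(-1)^n/n^3 : n ≥ 1} ∪ {0}
For the norm: a diagonal operator has ||D|| = sup_n |d_n|. Here |d_n| = 19/n^3 is decreasing, so sup_n |d_n| = |d_1| = 19. So ||D|| = 19.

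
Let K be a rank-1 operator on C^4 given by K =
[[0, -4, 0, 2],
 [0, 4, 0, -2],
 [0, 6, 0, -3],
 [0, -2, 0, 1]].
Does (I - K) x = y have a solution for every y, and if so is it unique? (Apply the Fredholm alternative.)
(I - K) is invertible (det(I - K) = -4 ≠ 0), so for every y in C^4 the equation (I - K) x = y has a unique solution.

K has rank 1, so it is an outer product K = u v^T: every row of K is a multiple of one row vector. Reading off the entries, u = (2, -2, -3, 1) and v = (0, -2, 0, 1) (row i of K equals u_i·v^T). A rank-one matrix u v^T satisfies K u = u (v·u) and kills the (3)-dimensional subspace v^⊥, so its characteristic polynomial is lambda^3 (lambda - v·u) with v·u = tr K = 5. Hence the eigenvalues of I - K are 1 (multiplicity 3) and 1 - (5) = -4, so det(I - K) = -4. (Direct check: I - K =
[[1, 4, 0, -2],
 [0, -3, 0, 2],
 [0, -6, 1, 3],
 [0, 2, 0, 0]]
has determinant -4.) The finite-dimensional Fredholm alternative says: either (I - K) is invertible, or ker(I - K) ≠ {0} and then range(I - K) = ker((I - K)^*)^⊥, with dim ker(I - K) = dim ker((I - K)^*). Since det(I - K) ≠ 0, 1 is not an eigenvalue of K and ker(I - K) = {0}, so we are in the first case: for every y there is a unique x = (I - K)^(-1) y. Explicitly, by the Sherman–Morrison formula, (I - u v^T)^(-1) = I + u v^T/(1 - v·u), i.e. (I - K)^(-1) = I + K/(-4).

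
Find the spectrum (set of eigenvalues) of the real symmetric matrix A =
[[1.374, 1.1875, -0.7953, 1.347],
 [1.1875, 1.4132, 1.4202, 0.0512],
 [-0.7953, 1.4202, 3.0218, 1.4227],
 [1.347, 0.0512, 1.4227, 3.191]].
sigma(A) ≈ {-1, 2, 3, 5}

A is real symmetric, so its spectrum consists of real eigenvalues. Expanding the characteristic polynomial of the displayed matrix gives
  det(λ I - A) = p(λ) = λ^4 + (-9)λ^3 + (21)λ^2 + (1.0012)λ + (-30.0025).
Solving p(λ) = 0 yields eigenvalues ≈ -1, 2, 3, 5. (A is shown rounded to 4 decimals, so these recover the underlying integer eigenvalues to within that precision.)
Verification: the trace of A = 9 equals the sum of eigenvalues 9, and det(A) ≈ -30.0025 matches the eigenvalue product -30.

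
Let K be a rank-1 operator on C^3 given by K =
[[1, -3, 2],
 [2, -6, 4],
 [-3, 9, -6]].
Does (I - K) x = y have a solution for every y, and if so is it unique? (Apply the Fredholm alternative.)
(I - K) is invertible (det(I - K) = 12 ≠ 0), so for every y in C^3 the equation (I - K) x = y has a unique solution.

K has rank 1, so it is an outer product K = u v^T: every row of K is a multiple of one row vector. Reading off the entries, u = (-1, -2, 3) and v = (-1, 3, -2) (row i of K equals u_i·v^T). A rank-one matrix u v^T satisfies K u = u (v·u) and kills the (2)-dimensional subspace v^⊥, so its characteristic polynomial is lambda^2 (lambda - v·u) with v·u = tr K = -11. Hence the eigenvalues of I - K are 1 (multiplicity 2) and 1 - (-11) = 12, so det(I - K) = 12. (Direct check: I - K =
[[0, 3, -2],
 [-2, 7, -4],
 [3, -9, 7]]
has determinant 12.) The finite-dimensional Fredholm alternative says: either (I - K) is invertible, or ker(I - K) ≠ {0} and then range(I - K) = ker((I - K)^*)^⊥, with dim ker(I - K) = dim ker((I - K)^*). Since det(I - K) ≠ 0, 1 is not an eigenvalue of K and ker(I - K) = {0}, so we are in the first case: for every y there is a unique x = (I - K)^(-1) y. Explicitly, by the Sherman–Morrison formula, (I - u v^T)^(-1) = I + u v^T/(1 - v·u), i.e. (I - K)^(-1) = I + K/(12).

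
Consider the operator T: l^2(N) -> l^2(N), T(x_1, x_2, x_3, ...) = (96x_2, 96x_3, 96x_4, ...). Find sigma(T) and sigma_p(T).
sigma(T) = closed disk {z in C : |z| ≤ 96}; sigma_p(T) = open disk {z in C : |z| < 96}

Note T = 96·V where V is the unit left shift (V x)_k = x_{k+1}; so sigma(T) = 96·sigma(V) and ||T|| = 96||V||. ||T x||^2 = 9216sum_{k≥2} |x_k|^2 ≤ 9216||x||^2, with equality on {x : x_1 = 0}, so ||T|| = 96. For any lambda with |lambda| < 96, set r = lambda/96 (|r| < 1); the vector x = (1, r, r^2, ...) is in l^2 and satisfies T x = 96(r, r^2, ...) = lambda x, so lambda is an eigenvalue. On the boundary |lambda| = 96 the geometric series diverges, so no l^2 eigenvector exists, but these lambda lie in the approximate point spectrum. Hence sigma(T) is the closed disk of radius 96 and sigma_p(T) is the open disk.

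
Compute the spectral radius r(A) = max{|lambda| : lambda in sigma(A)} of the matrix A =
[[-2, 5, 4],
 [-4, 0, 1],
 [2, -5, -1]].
r(A) ≈ 5.4152

The eigenvalues of A are the roots of its characteristic polynomial. With M = A (coefficients from the trace, the sum of principal 2x2 minors, and det A):
  p(λ) = det(λ I - M) = λ^3 + 3λ^2 + 19λ - 60.
No integer candidate from the rational root theorem (±divisors of 60) is a root, so the roots are irrational. The cubic discriminant is Δ = -176467 < 0, so there is one real root and a complex-conjugate pair. p(2) = -2 and p(3) = 51 have opposite signs, so a root lies in (2, 3); Newton's method refines it to λ ≈ 2.0461. Dividing out (λ - (2.0461)) leaves approximately λ^2 + 5.0461λ + 29.3246. For λ^2 + 5.0461λ + 29.3246 the discriminant is -91.8355. It is negative, so the remaining roots are the complex-conjugate pair λ ≈ -2.523 ± 4.7915i. Their product equals the constant term, so |λ|^2 ≈ 29.3246 and |λ| ≈ 5.4152.
Thus the eigenvalues (to 4 decimals) are 2.0461 (modulus 2.0461); -2.523 ± 4.7915i (modulus 5.4152). The spectral radius is the largest modulus: r(A) ≈ 5.4152. (Cross-check: r(A) ≤ ||A||_2 ≈ 8.672; equality holds whenever A is normal, though it can also hold for some non-normal A.)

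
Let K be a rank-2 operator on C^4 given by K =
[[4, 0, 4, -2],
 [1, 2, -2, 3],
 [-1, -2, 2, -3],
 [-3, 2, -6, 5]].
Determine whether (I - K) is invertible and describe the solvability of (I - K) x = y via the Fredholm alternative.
(I - K) is invertible (det(I - K) = 18 ≠ 0), so for every y in C^4 the equation (I - K) x = y has a unique solution.

K has rank 2 and factors as K = U V^T = u1 v1^T + u2 v2^T with u1 = (-2, 0, 0, 2), v1 = (-3, -2, 0, -2), u2 = (2, -1, 1, -3), v2 = (-1, -2, 2, -3) (multiplying out reproduces the displayed K). The nonzero eigenvalues of U V^T coincide with those of the 2 x 2 matrix G = V^T U = [[v1·u1, v1·u2], [v2·u1, v2·u2]] = [[2, 2], [-4, 11]], and by the Sylvester determinant identity det(I_4 - U V^T) = det(I_2 - V^T U) = det([[-1, -2], [4, -10]]) = (-1)(-10) - (-2)(4) = 18. (Direct check: I - K =
[[-3, 0, -4, 2],
 [-1, -1, 2, -3],
 [1, 2, -1, 3],
 [3, -2, 6, -4]]
has determinant 18.) The finite-dimensional Fredholm alternative says: either (I - K) is invertible, or ker(I - K) ≠ {0} and then range(I - K) = ker((I - K)^*)^⊥, with dim ker(I - K) = dim ker((I - K)^*). Since det(I - K) ≠ 0, 1 is not an eigenvalue of K and ker(I - K) = {0}, so we are in the first case: for every y there is a unique x = (I - K)^(-1) y. (Explicitly, by the Woodbury identity, (I - U V^T)^(-1) = I + U (I_2 - G)^(-1) V^T.)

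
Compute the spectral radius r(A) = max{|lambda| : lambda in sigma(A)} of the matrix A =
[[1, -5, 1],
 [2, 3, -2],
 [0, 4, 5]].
r(A) ≈ 4.606

The eigenvalues of A are the roots of its characteristic polynomial. With M = A (coefficients from the trace, the sum of principal 2x2 minors, and det A):
  p(λ) = det(λ I - M) = λ^3 - 9λ^2 + 41λ - 81.
No integer candidate from the rational root theorem (±divisors of 81) is a root, so the roots are irrational. The cubic discriminant is Δ = -14864 < 0, so there is one real root and a complex-conjugate pair. p(3) = -12 and p(4) = 3 have opposite signs, so a root lies in (3, 4); Newton's method refines it to λ ≈ 3.818. Dividing out (λ - (3.818)) leaves approximately λ^2 - 5.182λ + 21.2151. For λ^2 - 5.182λ + 21.2151 the discriminant is -58.0076. It is negative, so the remaining roots are the complex-conjugate pair λ ≈ 2.591 ± 3.8081i. Their product equals the constant term, so |λ|^2 ≈ 21.2151 and |λ| ≈ 4.606.
Thus the eigenvalues (to 4 decimals) are 3.818 (modulus 3.818); 2.591 ± 3.8081i (modulus 4.606). The spectral radius is the largest modulus: r(A) ≈ 4.606. (Cross-check: r(A) ≤ ||A||_2 ≈ 7.3112; equality holds whenever A is normal, though it can also hold for some non-normal A.)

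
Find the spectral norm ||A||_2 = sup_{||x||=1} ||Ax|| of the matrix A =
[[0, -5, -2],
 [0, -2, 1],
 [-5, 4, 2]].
||A||_2 ≈ 7.9907 (= sqrt(largest eigenvalue of A^T A))

||A||_2 = sigma_max(A) = sqrt(lambda_max(A^T A)). Form the symmetric matrix M = A^T A =
[[25, -20, -10],
 [-20, 45, 16],
 [-10, 16, 9]].
Its characteristic polynomial (trace, sum of principal 2x2 minors, determinant of M give the coefficients) is
  p(λ) = det(λ I - M) = λ^3 - 79λ^2 + 999λ - 2025.
No integer candidate from the rational root theorem (±divisors of 2025) is a root, so the roots are irrational. The cubic discriminant is Δ = 1012849920 > 0, so there are three distinct real roots. p(2) = -335 and p(3) = 288 have opposite signs, so a root lies in (2, 3); Newton's method refines it to λ ≈ 2.509. p(12) = 315 and p(13) = -192 have opposite signs, so a root lies in (12, 13); Newton's method refines it to λ ≈ 12.6401. p(63) = -2592 and p(64) = 471 have opposite signs, so a root lies in (63, 64); Newton's method refines it to λ ≈ 63.8509. Check (Vieta): the three roots sum to 79, matching tr M = 79.
So the eigenvalues of A^T A are ≈ 2.509, 12.6401, 63.8509 (all ≥ 0, as they must be for A^T A). The largest is λ_max ≈ 63.8509, hence ||A||_2 = sqrt(λ_max) ≈ 7.9907.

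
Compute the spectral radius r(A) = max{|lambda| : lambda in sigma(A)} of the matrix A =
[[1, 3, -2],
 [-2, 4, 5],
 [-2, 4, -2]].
r(A) = 5

The eigenvalues of A are the roots of its characteristic polynomial. With M = A (coefficients from the trace, the sum of principal 2x2 minors, and det A):
  p(λ) = det(λ I - M) = λ^3 - 3λ^2 - 24λ + 70.
By the rational root theorem any rational root is an integer divisor of 70. Testing λ = 5: p(5) = 125 - 75 - 120 + 70 = 0, so λ = 5 is a root. Dividing out (λ - 5) leaves p(λ) = (λ - 5)(λ^2 + 2λ - 14). For λ^2 + 2λ - 14 the discriminant is 60. It is nonnegative but not a perfect square, so the roots are real and irrational: λ = (-2 ± sqrt(60))/2 ≈ 2.873, -4.873.
Thus the eigenvalues (to 4 decimals) are 2.873 (modulus 2.873); -4.873 (modulus 4.873); 5 (modulus 5). The spectral radius is the largest modulus: r(A) = 5. (Cross-check: r(A) ≤ ||A||_2 ≈ 7.0636; equality holds whenever A is normal, though it can also hold for some non-normal A.)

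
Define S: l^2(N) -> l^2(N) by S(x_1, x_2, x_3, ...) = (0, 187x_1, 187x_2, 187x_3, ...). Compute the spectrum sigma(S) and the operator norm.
sigma(S) = closed disk {z in C : |z| ≤ 187}; ||S|| = 187

Note S = 187·U where U is the unit right shift (U x)_k = x_{k-1} (with x_0 := 0); so ||S|| = 187||U|| and sigma(S) = 187·sigma(U). ||S x||^2 = sum_{k≥1} |187x_k|^2 = 34969||x||^2, so ||S|| = 187 and sigma(S) ⊂ {|z| ≤ 187}. For any |lambda| < 187, the equation (S - lambda I) x = 0 forces x_1 = 0, then 187x_k = lambda x_{k+1} ⇒ x = 0, so S has no eigenvalues. But (S - lambda I) is not surjective for |lambda| < 187: solving (S - lambda I) x = e_1 would require x_n proportional to (lambda/187)^(-n), which is not in l^2. So every |lambda| < 187 lies in the residual spectrum. The boundary |lambda| = 187 is in the approximate point spectrum (the spectrum is closed). Hence sigma(S) is the closed disk of radius 187.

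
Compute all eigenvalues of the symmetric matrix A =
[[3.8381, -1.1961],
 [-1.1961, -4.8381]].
sigma(A) ≈ {-5, 4}

A is real symmetric, so its spectrum consists of real eigenvalues. Expanding the characteristic polynomial of the displayed matrix gives
  det(λ I - A) = p(λ) = λ^2 + (1)λ + (-20).
Solving p(λ) = 0 yields eigenvalues ≈ -5, 4. (A is shown rounded to 4 decimals, so these recover the underlying integer eigenvalues to within that precision.)
Verification: the trace of A = -1 equals the sum of eigenvalues -1, and det(A) ≈ -19.9998 matches the eigenvalue product -20.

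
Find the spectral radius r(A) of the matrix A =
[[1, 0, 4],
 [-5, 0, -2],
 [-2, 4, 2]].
r(A) ≈ 5.5315

The eigenvalues of A are the roots of its characteristic polynomial. With M = A (coefficients from the trace, the sum of principal 2x2 minors, and det A):
  p(λ) = det(λ I - M) = λ^3 - 3λ^2 + 18λ + 72.
No integer candidate from the rational root theorem (±divisors of 72) is a root, so the roots are irrational. The cubic discriminant is Δ = -222588 < 0, so there is one real root and a complex-conjugate pair. p(-3) = -36 and p(-2) = 16 have opposite signs, so a root lies in (-3, -2); Newton's method refines it to λ ≈ -2.3532. Dividing out (λ - (-2.3532)) leaves approximately λ^2 - 5.3532λ + 30.597. For λ^2 - 5.3532λ + 30.597 the discriminant is -93.7313. It is negative, so the remaining roots are the complex-conjugate pair λ ≈ 2.6766 ± 4.8407i. Their product equals the constant term, so |λ|^2 ≈ 30.597 and |λ| ≈ 5.5315.
Thus the eigenvalues (to 4 decimals) are -2.3532 (modulus 2.3532); 2.6766 ± 4.8407i (modulus 5.5315). The spectral radius is the largest modulus: r(A) ≈ 5.5315. (Cross-check: r(A) ≤ ||A||_2 ≈ 6.1329; equality holds whenever A is normal, though it can also hold for some non-normal A.)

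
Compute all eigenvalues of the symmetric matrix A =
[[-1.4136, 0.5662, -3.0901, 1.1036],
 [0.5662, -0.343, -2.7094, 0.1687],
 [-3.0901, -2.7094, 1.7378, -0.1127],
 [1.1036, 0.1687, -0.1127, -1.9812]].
sigma(A) ≈ {-4, -2, -1, 5}

A is real symmetric, so its spectrum consists of real eigenvalues. Expanding the characteristic polynomial of the displayed matrix gives
  det(λ I - A) = p(λ) = λ^4 + (2)λ^3 + (-21)λ^2 + (-62)λ + (-40).
Solving p(λ) = 0 yields eigenvalues ≈ -4, -2, -1, 5. (A is shown rounded to 4 decimals, so these recover the underlying integer eigenvalues to within that precision.)
Verification: the trace of A = -2 equals the sum of eigenvalues -2, and det(A) ≈ -39.9991 matches the eigenvalue product -40.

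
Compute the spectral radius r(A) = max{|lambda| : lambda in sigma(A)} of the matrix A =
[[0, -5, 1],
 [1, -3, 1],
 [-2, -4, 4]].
r(A) ≈ 3.2285

The eigenvalues of A are the roots of its characteristic polynomial. With M = A (coefficients from the trace, the sum of principal 2x2 minors, and det A):
  p(λ) = det(λ I - M) = λ^3 - λ^2 - λ - 20.
No integer candidate from the rational root theorem (±divisors of 20) is a root, so the roots are irrational. The cubic discriminant is Δ = -11235 < 0, so there is one real root and a complex-conjugate pair. p(3) = -5 and p(4) = 24 have opposite signs, so a root lies in (3, 4); Newton's method refines it to λ ≈ 3.2285. Dividing out (λ - (3.2285)) leaves approximately λ^2 + 2.2285λ + 6.1948. For λ^2 + 2.2285λ + 6.1948 the discriminant is -19.8129. It is negative, so the remaining roots are the complex-conjugate pair λ ≈ -1.1143 ± 2.2256i. Their product equals the constant term, so |λ|^2 ≈ 6.1948 and |λ| ≈ 2.4889.
Thus the eigenvalues (to 4 decimals) are 3.2285 (modulus 3.2285); -1.1143 ± 2.2256i (modulus 2.4889). The spectral radius is the largest modulus: r(A) ≈ 3.2285. (Cross-check: r(A) ≤ ||A||_2 ≈ 7.9912; equality holds whenever A is normal, though it can also hold for some non-normal A.)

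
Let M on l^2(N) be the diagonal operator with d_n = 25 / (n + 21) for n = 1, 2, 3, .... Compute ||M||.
||M|| = 25/22 (attained at n = 1)

For M diagonal, ||M|| = sup_n |d_n| = sup_n 25/(n + 21). This is positive and strictly decreasing in n, so the supremum is attained at n = 1: d_1 = 25/(1 + 21) = 25/22. Hence ||M|| = 25/22.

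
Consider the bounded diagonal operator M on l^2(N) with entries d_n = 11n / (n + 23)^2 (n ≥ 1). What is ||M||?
||M|| = 11/92 (attained at n = 23)

For M diagonal, ||M|| = sup_n |d_n|. Treat f(x) = 11x / (x + 23)^2 for real x > 0. By the quotient rule, f'(x) = 11(23 - x)/(x + 23)^3, which is positive for x < 23 and negative for x > 23. So f has a unique maximum at x = 23, and since 23 is a positive integer, the supremum over n ≥ 1 is attained at n = 23: d_23 = 11·23/(23 + 23)^2 = 11·23/2116 = 11/92. Hence ||M|| = 11/92.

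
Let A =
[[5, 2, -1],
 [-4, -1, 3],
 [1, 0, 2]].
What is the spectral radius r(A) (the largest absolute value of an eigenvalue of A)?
r(A) ≈ 3.4422

The eigenvalues of A are the roots of its characteristic polynomial. With M = A (coefficients from the trace, the sum of principal 2x2 minors, and det A):
  p(λ) = det(λ I - M) = λ^3 - 6λ^2 + 12λ - 11.
No integer candidate from the rational root theorem (±divisors of 11) is a root, so the roots are irrational. The cubic discriminant is Δ = -243 < 0, so there is one real root and a complex-conjugate pair. p(3) = -2 and p(4) = 5 have opposite signs, so a root lies in (3, 4); Newton's method refines it to λ ≈ 3.4422. Dividing out (λ - (3.4422)) leaves approximately λ^2 - 2.5578λ + 3.1956. For λ^2 - 2.5578λ + 3.1956 the discriminant is -6.2403. It is negative, so the remaining roots are the complex-conjugate pair λ ≈ 1.2789 ± 1.249i. Their product equals the constant term, so |λ|^2 ≈ 3.1956 and |λ| ≈ 1.7876.
Thus the eigenvalues (to 4 decimals) are 3.4422 (modulus 3.4422); 1.2789 ± 1.249i (modulus 1.7876). The spectral radius is the largest modulus: r(A) ≈ 3.4422. (Cross-check: r(A) ≤ ||A||_2 ≈ 7.2866; equality holds whenever A is normal, though it can also hold for some non-normal A.)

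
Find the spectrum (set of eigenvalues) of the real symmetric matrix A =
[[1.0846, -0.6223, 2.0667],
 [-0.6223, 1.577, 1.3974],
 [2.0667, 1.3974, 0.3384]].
sigma(A) ≈ {-2, 2, 3}

A is real symmetric, so its spectrum consists of real eigenvalues. Expanding the characteristic polynomial of the displayed matrix gives
  det(λ I - A) = p(λ) = λ^3 + (-3)λ^2 + (-4)λ + (12).
Solving p(λ) = 0 yields eigenvalues ≈ -2, 2, 3. (A is shown rounded to 4 decimals, so these recover the underlying integer eigenvalues to within that precision.)
Verification: the trace of A = 3 equals the sum of eigenvalues 3, and det(A) ≈ -12.0003 matches the eigenvalue product -12.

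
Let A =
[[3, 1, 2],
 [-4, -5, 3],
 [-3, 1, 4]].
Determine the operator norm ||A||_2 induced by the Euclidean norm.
||A||_2 ≈ 7.9002 (= sqrt(largest eigenvalue of A^T A))

||A||_2 = sigma_max(A) = sqrt(lambda_max(A^T A)). Form the symmetric matrix M = A^T A =
[[34, 20, -18],
 [20, 27, -9],
 [-18, -9, 29]].
Its characteristic polynomial (trace, sum of principal 2x2 minors, determinant of M give the coefficients) is
  p(λ) = det(λ I - M) = λ^3 - 90λ^2 + 1882λ - 10000.
No integer candidate from the rational root theorem (±divisors of 10000) is a root, so the roots are irrational. The cubic discriminant is Δ = 654380528 > 0, so there are three distinct real roots. p(8) = -192 and p(9) = 377 have opposite signs, so a root lies in (8, 9); Newton's method refines it to λ ≈ 8.313. p(19) = 127 and p(20) = -360 have opposite signs, so a root lies in (19, 20); Newton's method refines it to λ ≈ 19.2737. p(62) = -948 and p(63) = 1403 have opposite signs, so a root lies in (62, 63); Newton's method refines it to λ ≈ 62.4133. Check (Vieta): the three roots sum to 90, matching tr M = 90.
So the eigenvalues of A^T A are ≈ 8.313, 19.2737, 62.4133 (all ≥ 0, as they must be for A^T A). The largest is λ_max ≈ 62.4133, hence ||A||_2 = sqrt(λ_max) ≈ 7.9002.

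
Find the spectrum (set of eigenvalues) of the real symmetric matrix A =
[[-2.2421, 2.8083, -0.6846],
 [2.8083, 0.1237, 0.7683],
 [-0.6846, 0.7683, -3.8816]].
sigma(A) ≈ {-5, -3, 2}

A is real symmetric, so its spectrum consists of real eigenvalues. Expanding the characteristic polynomial of the displayed matrix gives
  det(λ I - A) = p(λ) = λ^3 + (6)λ^2 + (-1)λ + (-30).
Solving p(λ) = 0 yields eigenvalues ≈ -5, -3, 2. (A is shown rounded to 4 decimals, so these recover the underlying integer eigenvalues to within that precision.)
Verification: the trace of A = -6 equals the sum of eigenvalues -6, and det(A) ≈ 30.0003 matches the eigenvalue product 30.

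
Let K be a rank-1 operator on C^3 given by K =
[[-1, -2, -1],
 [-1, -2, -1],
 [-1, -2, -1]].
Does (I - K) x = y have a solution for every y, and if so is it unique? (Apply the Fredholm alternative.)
(I - K) is invertible (det(I - K) = 5 ≠ 0), so for every y in C^3 the equation (I - K) x = y has a unique solution.

K has rank 1, so it is an outer product K = u v^T: every row of K is a multiple of one row vector. Reading off the entries, u = (-1, -1, -1) and v = (1, 2, 1) (row i of K equals u_i·v^T). A rank-one matrix u v^T satisfies K u = u (v·u) and kills the (2)-dimensional subspace v^⊥, so its characteristic polynomial is lambda^2 (lambda - v·u) with v·u = tr K = -4. Hence the eigenvalues of I - K are 1 (multiplicity 2) and 1 - (-4) = 5, so det(I - K) = 5. (Direct check: I - K =
[[2, 2, 1],
 [1, 3, 1],
 [1, 2, 2]]
has determinant 5.) The finite-dimensional Fredholm alternative says: either (I - K) is invertible, or ker(I - K) ≠ {0} and then range(I - K) = ker((I - K)^*)^⊥, with dim ker(I - K) = dim ker((I - K)^*). Since det(I - K) ≠ 0, 1 is not an eigenvalue of K and ker(I - K) = {0}, so we are in the first case: for every y there is a unique x = (I - K)^(-1) y. Explicitly, by the Sherman–Morrison formula, (I - u v^T)^(-1) = I + u v^T/(1 - v·u), i.e. (I - K)^(-1) = I + K/(5).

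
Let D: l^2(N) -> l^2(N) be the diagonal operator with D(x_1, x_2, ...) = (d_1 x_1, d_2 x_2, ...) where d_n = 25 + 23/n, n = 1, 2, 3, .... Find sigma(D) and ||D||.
sigma(D) = {25 + 23/n : n ≥ 1} ∪ {25}; ||D|| = 48

A bounded diagonal operator on l^2 with diagonal entries d_n has spectrum equal to the closure of {d_n : n ≥ 1}: every d_n is an eigenvalue (with eigenvector e_n), so {d_n} ⊂ sigma(D); the spectrum is closed, so its closure is too; and for lambda not in the closure, (D - lambda I) has bounded inverse (the diagonal entries 1/(d_n - lambda) are bounded). For our sequence d_n = 25 + 23/n, n = 1, 2, 3, ...:
  - {d_n} = {25 + 23/n : n ≥ 1}; the only limit point is 25
  - closure = {25 + 23/n : n ≥ 1} ∪ {25}
For the norm: a diagonal operator has ||D|| = sup_n |d_n|. Here d_n = 25 + 23/n is positive and decreasing, so sup_n |d_n| = d_1 = 25 + 23 = 48. So ||D|| = 48.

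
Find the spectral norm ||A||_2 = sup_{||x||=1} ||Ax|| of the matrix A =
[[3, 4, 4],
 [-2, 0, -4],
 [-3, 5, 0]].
||A||_2 ≈ 7.5305 (= sqrt(largest eigenvalue of A^T A))

||A||_2 = sigma_max(A) = sqrt(lambda_max(A^T A)). Form the symmetric matrix M = A^T A =
[[22, -3, 20],
 [-3, 41, 16],
 [20, 16, 32]].
Its characteristic polynomial (trace, sum of principal 2x2 minors, determinant of M give the coefficients) is
  p(λ) = det(λ I - M) = λ^3 - 95λ^2 + 2253λ - 4624.
No integer candidate from the rational root theorem (±divisors of 4624) is a root, so the roots are irrational. The cubic discriminant is Δ = 1445244085 > 0, so there are three distinct real roots. p(2) = -490 and p(3) = 1307 have opposite signs, so a root lies in (2, 3); Newton's method refines it to λ ≈ 2.2632. p(36) = 20 and p(37) = -665 have opposite signs, so a root lies in (36, 37); Newton's method refines it to λ ≈ 36.0286. p(56) = -760 and p(57) = 335 have opposite signs, so a root lies in (56, 57); Newton's method refines it to λ ≈ 56.7082. Check (Vieta): the three roots sum to 95, matching tr M = 95.
So the eigenvalues of A^T A are ≈ 2.2632, 36.0286, 56.7082 (all ≥ 0, as they must be for A^T A). The largest is λ_max ≈ 56.7082, hence ||A||_2 = sqrt(λ_max) ≈ 7.5305.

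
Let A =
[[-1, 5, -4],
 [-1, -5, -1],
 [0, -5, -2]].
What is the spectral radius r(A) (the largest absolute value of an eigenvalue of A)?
r(A) ≈ 6.1631

The eigenvalues of A are the roots of its characteristic polynomial. With M = A (coefficients from the trace, the sum of principal 2x2 minors, and det A):
  p(λ) = det(λ I - M) = λ^3 + 8λ^2 + 17λ + 35.
No integer candidate from the rational root theorem (±divisors of 35) is a root, so the roots are irrational. The cubic discriminant is Δ = -20231 < 0, so there is one real root and a complex-conjugate pair. p(-7) = -35 and p(-6) = 5 have opposite signs, so a root lies in (-7, -6); Newton's method refines it to λ ≈ -6.1631. Dividing out (λ - (-6.1631)) leaves approximately λ^2 + 1.8369λ + 5.679. For λ^2 + 1.8369λ + 5.679 the discriminant is -19.3416. It is negative, so the remaining roots are the complex-conjugate pair λ ≈ -0.9185 ± 2.199i. Their product equals the constant term, so |λ|^2 ≈ 5.679 and |λ| ≈ 2.3831.
Thus the eigenvalues (to 4 decimals) are -6.1631 (modulus 6.1631); -0.9185 ± 2.199i (modulus 2.3831). The spectral radius is the largest modulus: r(A) ≈ 6.1631. (Cross-check: r(A) ≤ ||A||_2 ≈ 8.6869; equality holds whenever A is normal, though it can also hold for some non-normal A.)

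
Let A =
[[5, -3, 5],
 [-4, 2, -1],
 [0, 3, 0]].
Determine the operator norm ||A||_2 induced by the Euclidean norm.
||A||_2 ≈ 8.8342 (= sqrt(largest eigenvalue of A^T A))

||A||_2 = sigma_max(A) = sqrt(lambda_max(A^T A)). Form the symmetric matrix M = A^T A =
[[41, -23, 29],
 [-23, 22, -17],
 [29, -17, 26]].
Its characteristic polynomial (trace, sum of principal 2x2 minors, determinant of M give the coefficients) is
  p(λ) = det(λ I - M) = λ^3 - 89λ^2 + 881λ - 2025.
No integer candidate from the rational root theorem (±divisors of 2025) is a root, so the roots are irrational. The cubic discriminant is Δ = 449822192 > 0, so there are three distinct real roots. p(3) = -156 and p(4) = 139 have opposite signs, so a root lies in (3, 4); Newton's method refines it to λ ≈ 3.4626. p(7) = 124 and p(8) = -161 have opposite signs, so a root lies in (7, 8); Newton's method refines it to λ ≈ 7.4934. p(78) = -231 and p(79) = 5164 have opposite signs, so a root lies in (78, 79); Newton's method refines it to λ ≈ 78.044. Check (Vieta): the three roots sum to 89, matching tr M = 89.
So the eigenvalues of A^T A are ≈ 3.4626, 7.4934, 78.044 (all ≥ 0, as they must be for A^T A). The largest is λ_max ≈ 78.044, hence ||A||_2 = sqrt(λ_max) ≈ 8.8342.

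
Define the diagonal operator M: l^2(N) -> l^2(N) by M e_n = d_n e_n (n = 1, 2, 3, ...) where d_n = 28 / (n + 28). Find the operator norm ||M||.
||M|| = 28/29 (attained at n = 1)

For M diagonal, ||M|| = sup_n |d_n| = sup_n 28/(n + 28). This is positive and strictly decreasing in n, so the supremum is attained at n = 1: d_1 = 28/(1 + 28) = 28/29. Hence ||M|| = 28/29.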